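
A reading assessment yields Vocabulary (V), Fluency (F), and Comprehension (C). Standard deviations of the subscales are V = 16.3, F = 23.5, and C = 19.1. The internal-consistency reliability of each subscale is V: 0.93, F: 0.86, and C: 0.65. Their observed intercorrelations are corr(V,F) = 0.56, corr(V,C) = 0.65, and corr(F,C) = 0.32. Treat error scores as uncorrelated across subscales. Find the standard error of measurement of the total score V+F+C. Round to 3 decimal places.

Var(total) = 1182.75 + 1121.01 = 2303.76.
True-score variance = 959.153 + 1121.01 = 2080.16, so reliability = 0.9029.
Error variance = 2303.76 − 2080.16 = 223.597; SEM = √223.597 = 14.953.

14.953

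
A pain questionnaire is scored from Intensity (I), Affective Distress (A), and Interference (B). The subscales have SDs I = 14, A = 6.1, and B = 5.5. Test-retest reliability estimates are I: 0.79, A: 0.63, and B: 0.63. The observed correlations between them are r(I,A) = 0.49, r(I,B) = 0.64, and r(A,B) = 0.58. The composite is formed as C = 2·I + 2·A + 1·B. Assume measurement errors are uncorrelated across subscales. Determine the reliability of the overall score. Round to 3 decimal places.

Var(C) = 2²·14² + 2²·6.1² + 5.5² + 2·[4·14·6.1·0.49 + 2·14·5.5·0.64 + 2·6.1·5.5·0.58] = 963.09 + 609.724 = 1572.81.
Under uncorrelated errors the observed covariances equal the true-score covariances, so only the own-variance terms attenuate.
True-score variance = [2²·14²·0.79 + 2²·6.1²·0.63 + 5.5²·0.63] + 609.724 = 732.187 + 609.724 = 1341.91.
Reliability = 1341.91 / 1572.81 = 0.853.

0.853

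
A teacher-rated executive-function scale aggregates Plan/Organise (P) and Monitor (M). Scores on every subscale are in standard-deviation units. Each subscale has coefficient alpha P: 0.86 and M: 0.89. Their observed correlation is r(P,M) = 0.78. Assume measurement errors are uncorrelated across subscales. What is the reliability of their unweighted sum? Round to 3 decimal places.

Var(P+M) = 2 + 2·[0.78] = 2 + 1.56 = 3.56.
With uncorrelated errors the cross-covariances are all true-score covariance, so they carry over unchanged; only the diagonal terms shrink to ρᵢσᵢ².
True-score variance = [0.86 + 0.89] + 1.56 = 1.75 + 1.56 = 3.31.
Reliability = 3.31 / 3.56 = 0.930.

0.930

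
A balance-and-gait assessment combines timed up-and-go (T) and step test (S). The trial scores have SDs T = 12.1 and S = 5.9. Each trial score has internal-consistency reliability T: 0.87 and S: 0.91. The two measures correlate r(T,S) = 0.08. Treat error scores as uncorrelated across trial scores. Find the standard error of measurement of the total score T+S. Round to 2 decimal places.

Var(total) = 181.22 + 11.4224 = 192.642.
True-score variance = 159.054 + 11.4224 = 170.476, so reliability = 0.8849.
Error variance = 192.642 − 170.476 = 22.1662; SEM = √22.1662 = 4.71.

4.71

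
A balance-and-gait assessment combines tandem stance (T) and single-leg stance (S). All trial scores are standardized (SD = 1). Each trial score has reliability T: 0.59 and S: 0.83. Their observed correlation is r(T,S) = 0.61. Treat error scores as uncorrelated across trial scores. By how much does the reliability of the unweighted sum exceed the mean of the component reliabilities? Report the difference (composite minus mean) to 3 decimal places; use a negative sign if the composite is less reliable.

Var(sum) = 2 + 1.22 = 3.22; true-score variance = 1.42 + 1.22 = 2.64; composite reliability = 0.8199.
Mean component reliability = 0.7100.
Difference = 0.8199 − 0.7100 = 0.110.

0.110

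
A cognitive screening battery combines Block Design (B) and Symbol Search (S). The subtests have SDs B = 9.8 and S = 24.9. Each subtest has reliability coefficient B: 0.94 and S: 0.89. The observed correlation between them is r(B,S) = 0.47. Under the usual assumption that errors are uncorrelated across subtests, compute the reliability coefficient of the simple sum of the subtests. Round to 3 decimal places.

0.922

Var(B+S) = 9.8² + 24.9² + 2·[9.8·24.9·0.47] = 716.05 + 229.379 = 945.429.
Because errors are independent across components, Cov(Tᵢ,Tⱼ) = Cov(Xᵢ,Xⱼ); the off-diagonal part of the true-score variance is the same as above.
True-score variance = [9.8²·0.94 + 24.9²·0.89] + 229.379 = 642.086 + 229.379 = 871.465.
Reliability = 871.465 / 945.429 = 0.922.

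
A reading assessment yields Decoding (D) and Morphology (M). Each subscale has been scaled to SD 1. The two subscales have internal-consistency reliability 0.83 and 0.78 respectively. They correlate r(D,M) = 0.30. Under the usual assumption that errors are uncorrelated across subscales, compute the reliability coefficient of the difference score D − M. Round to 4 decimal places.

0.7214

Var(D−M) = 1 + 1 − 2·0.30 = 2 − 0.6 = 1.4.
Because errors are independent across components, Cov(Tᵢ,Tⱼ) = Cov(Xᵢ,Xⱼ); the off-diagonal part of the true-score variance is the same as above.
True-score variance = [0.83 + 0.78] − 0.6 = 1.61 − 0.6 = 1.01.
Reliability = 1.01 / 1.4 = 0.7214.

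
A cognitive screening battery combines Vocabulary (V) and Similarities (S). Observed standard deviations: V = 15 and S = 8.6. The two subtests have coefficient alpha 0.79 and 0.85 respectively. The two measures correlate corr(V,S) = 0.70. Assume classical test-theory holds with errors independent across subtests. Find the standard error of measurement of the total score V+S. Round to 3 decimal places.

7.638

Var(total) = 298.96 + 180.6 = 479.56.
True-score variance = 240.616 + 180.6 = 421.216, so reliability = 0.8783.
Error variance = 479.56 − 421.216 = 58.344; SEM = √58.344 = 7.638.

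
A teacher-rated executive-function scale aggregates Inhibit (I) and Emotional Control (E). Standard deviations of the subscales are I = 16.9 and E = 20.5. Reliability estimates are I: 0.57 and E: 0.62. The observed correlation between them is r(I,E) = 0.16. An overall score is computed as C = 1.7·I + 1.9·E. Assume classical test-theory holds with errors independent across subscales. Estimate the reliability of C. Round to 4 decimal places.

0.6551

Var(C) = 1.7²·16.9² + 1.9²·20.5² + 2·[3.23·16.9·20.5·0.16] = 2342.52 + 358.091 = 2700.61.
With uncorrelated errors the cross-covariances are all true-score covariance, so they carry over unchanged; only the diagonal terms shrink to ρᵢσᵢ².
True-score variance = [1.7²·16.9²·0.57 + 1.9²·20.5²·0.62] + 358.091 = 1411.09 + 358.091 = 1769.18.
Reliability = 1769.18 / 2700.61 = 0.6551.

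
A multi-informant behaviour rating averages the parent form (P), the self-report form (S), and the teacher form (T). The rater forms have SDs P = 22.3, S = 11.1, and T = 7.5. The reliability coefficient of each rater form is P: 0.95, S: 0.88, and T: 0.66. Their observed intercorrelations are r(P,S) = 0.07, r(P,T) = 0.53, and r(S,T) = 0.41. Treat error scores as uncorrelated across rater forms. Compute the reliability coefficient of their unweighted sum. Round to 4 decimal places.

0.9386

Var(P+S+T) = 22.3² + 11.1² + 7.5² + 2·[22.3·11.1·0.07 + 22.3·7.5·0.53 + 11.1·7.5·0.41] = 676.75 + 280.204 = 956.954.
Because errors are independent across components, Cov(Tᵢ,Tⱼ) = Cov(Xᵢ,Xⱼ); the off-diagonal part of the true-score variance is the same as above.
True-score variance = [22.3²·0.95 + 11.1²·0.88 + 7.5²·0.66] + 280.204 = 617.975 + 280.204 = 898.179.
Reliability = 898.179 / 956.954 = 0.9386.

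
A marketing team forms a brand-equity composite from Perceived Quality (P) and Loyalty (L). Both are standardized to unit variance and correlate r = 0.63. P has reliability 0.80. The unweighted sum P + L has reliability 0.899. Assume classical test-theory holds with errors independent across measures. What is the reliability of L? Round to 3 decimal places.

0.871

Var(P+L) = 2 + 2·0.63 = 3.260.
True-score variance = ρ_P + ρ_L + 2·0.63, so 0.899 = (0.80 + ρ_L + 1.26) / 3.260.
ρ_L = 0.899·3.260 − 0.80 − 1.26 = 0.871.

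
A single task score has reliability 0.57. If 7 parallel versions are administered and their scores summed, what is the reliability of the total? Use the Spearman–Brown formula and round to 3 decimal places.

ρ_k = kρ / (1 + (k−1)ρ) = 7·0.57 / (1 + 6·0.57) = 3.990 / 4.420 = 0.903.

0.903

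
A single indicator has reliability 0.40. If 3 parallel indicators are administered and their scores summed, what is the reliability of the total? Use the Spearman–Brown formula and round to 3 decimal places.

0.667

ρ_k = kρ / (1 + (k−1)ρ) = 3·0.40 / (1 + 2·0.40) = 1.200 / 1.800 = 0.667.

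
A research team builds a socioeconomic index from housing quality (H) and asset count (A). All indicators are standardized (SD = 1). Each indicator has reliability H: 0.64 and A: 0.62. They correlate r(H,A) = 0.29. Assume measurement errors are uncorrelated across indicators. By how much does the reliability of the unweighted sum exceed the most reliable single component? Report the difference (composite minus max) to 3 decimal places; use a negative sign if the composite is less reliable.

Var(sum) = 2 + 0.58 = 2.58; true-score variance = 1.26 + 0.58 = 1.84; composite reliability = 0.7132.
Max component reliability = 0.6400.
Difference = 0.7132 − 0.6400 = 0.073.

0.073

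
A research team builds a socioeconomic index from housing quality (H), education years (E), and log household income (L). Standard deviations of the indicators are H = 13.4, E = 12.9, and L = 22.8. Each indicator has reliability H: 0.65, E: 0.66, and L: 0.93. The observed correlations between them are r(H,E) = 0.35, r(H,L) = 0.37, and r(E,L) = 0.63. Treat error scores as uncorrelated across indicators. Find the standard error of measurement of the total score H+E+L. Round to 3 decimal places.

12.483

Var(total) = 865.81 + 717.678 = 1583.49.
True-score variance = 709.996 + 717.678 = 1427.67, so reliability = 0.9016.
Error variance = 1583.49 − 1427.67 = 155.814; SEM = √155.814 = 12.483.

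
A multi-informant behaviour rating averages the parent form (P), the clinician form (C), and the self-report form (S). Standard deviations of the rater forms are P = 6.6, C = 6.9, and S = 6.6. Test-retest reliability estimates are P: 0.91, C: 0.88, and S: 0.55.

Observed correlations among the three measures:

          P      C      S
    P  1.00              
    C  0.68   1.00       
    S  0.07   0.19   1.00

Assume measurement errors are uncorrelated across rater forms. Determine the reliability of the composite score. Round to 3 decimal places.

0.867

Var(P+C+S) = 6.6² + 6.9² + 6.6² + 2·[6.6·6.9·0.68 + 6.6·6.6·0.07 + 6.9·6.6·0.19] = 134.73 + 85.338 = 220.068.
Because errors are independent across components, Cov(Tᵢ,Tⱼ) = Cov(Xᵢ,Xⱼ); the off-diagonal part of the true-score variance is the same as above.
True-score variance = [6.6²·0.91 + 6.9²·0.88 + 6.6²·0.55] + 85.338 = 105.494 + 85.338 = 190.832.
Reliability = 190.832 / 220.068 = 0.867.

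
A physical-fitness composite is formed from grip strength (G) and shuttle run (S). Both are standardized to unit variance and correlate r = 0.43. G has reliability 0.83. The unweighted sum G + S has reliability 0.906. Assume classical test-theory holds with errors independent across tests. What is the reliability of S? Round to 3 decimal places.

0.901

Var(G+S) = 2 + 2·0.43 = 2.860.
True-score variance = ρ_G + ρ_S + 2·0.43, so 0.906 = (0.83 + ρ_S + 0.86) / 2.860.
ρ_S = 0.906·2.860 − 0.83 − 0.86 = 0.901.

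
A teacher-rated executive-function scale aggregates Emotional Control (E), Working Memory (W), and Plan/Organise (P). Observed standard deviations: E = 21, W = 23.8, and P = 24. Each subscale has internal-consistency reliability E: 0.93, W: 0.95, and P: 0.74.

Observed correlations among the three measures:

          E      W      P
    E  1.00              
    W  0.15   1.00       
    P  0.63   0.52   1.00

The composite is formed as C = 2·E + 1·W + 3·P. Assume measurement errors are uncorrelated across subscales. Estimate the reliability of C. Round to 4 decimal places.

Var(C) = 2²·21² + 23.8² + 3²·24² + 2·[2·21·23.8·0.15 + 6·21·24·0.63 + 3·23.8·24·0.52] = 7514.44 + 5892.26 = 13406.7.
Under uncorrelated errors the observed covariances equal the true-score covariances, so only the own-variance terms attenuate.
True-score variance = [2²·21²·0.93 + 23.8²·0.95 + 3²·24²·0.74] + 5892.26 = 6014.8 + 5892.26 = 11907.1.
Reliability = 11907.1 / 13406.7 = 0.8881.

0.8881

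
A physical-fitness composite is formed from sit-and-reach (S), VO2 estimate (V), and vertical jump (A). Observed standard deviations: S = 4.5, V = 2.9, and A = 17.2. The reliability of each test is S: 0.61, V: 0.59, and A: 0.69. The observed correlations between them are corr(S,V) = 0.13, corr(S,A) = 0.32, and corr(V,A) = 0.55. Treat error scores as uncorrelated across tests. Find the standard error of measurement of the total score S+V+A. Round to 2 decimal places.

10.15

Var(total) = 324.5 + 107.797 = 432.297.
True-score variance = 221.444 + 107.797 = 329.241, so reliability = 0.7616.
Error variance = 432.297 − 329.241 = 103.056; SEM = √103.056 = 10.15.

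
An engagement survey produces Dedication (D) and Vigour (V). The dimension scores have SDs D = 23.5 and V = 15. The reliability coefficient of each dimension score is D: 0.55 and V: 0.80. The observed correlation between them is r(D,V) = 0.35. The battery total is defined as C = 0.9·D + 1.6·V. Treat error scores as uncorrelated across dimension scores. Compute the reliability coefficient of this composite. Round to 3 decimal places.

0.770

Var(C) = 0.9²·23.5² + 1.6²·15² + 2·[1.44·23.5·15·0.35] = 1023.32 + 355.32 = 1378.64.
With uncorrelated errors the cross-covariances are all true-score covariance, so they carry over unchanged; only the diagonal terms shrink to ρᵢσᵢ².
True-score variance = [0.9²·23.5²·0.55 + 1.6²·15²·0.80] + 355.32 = 706.827 + 355.32 = 1062.15.
Reliability = 1062.15 / 1378.64 = 0.770.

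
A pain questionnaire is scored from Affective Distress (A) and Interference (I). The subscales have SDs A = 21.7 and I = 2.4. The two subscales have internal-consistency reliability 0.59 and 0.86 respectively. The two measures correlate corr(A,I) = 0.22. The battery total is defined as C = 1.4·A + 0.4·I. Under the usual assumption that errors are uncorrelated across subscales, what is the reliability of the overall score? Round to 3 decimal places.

0.596

Var(C) = 1.4²·21.7² + 0.4²·2.4² + 2·[0.56·21.7·2.4·0.22] = 923.866 + 12.8325 = 936.699.
Under uncorrelated errors the observed covariances equal the true-score covariances, so only the own-variance terms attenuate.
True-score variance = [1.4²·21.7²·0.59 + 0.4²·2.4²·0.86] + 12.8325 = 545.33 + 12.8325 = 558.162.
Reliability = 558.162 / 936.699 = 0.596.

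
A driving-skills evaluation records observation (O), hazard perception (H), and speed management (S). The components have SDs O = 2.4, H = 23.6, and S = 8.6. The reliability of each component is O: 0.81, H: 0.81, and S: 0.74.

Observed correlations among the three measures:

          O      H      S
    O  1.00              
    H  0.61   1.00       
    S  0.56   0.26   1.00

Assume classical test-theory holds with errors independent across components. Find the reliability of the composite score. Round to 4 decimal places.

0.8488

Var(O+H+S) = 2.4² + 23.6² + 8.6² + 2·[2.4·23.6·0.61 + 2.4·8.6·0.56 + 23.6·8.6·0.26] = 636.68 + 197.757 = 834.437.
With uncorrelated errors the cross-covariances are all true-score covariance, so they carry over unchanged; only the diagonal terms shrink to ρᵢσᵢ².
True-score variance = [2.4²·0.81 + 23.6²·0.81 + 8.6²·0.74] + 197.757 = 510.534 + 197.757 = 708.29.
Reliability = 708.29 / 834.437 = 0.8488.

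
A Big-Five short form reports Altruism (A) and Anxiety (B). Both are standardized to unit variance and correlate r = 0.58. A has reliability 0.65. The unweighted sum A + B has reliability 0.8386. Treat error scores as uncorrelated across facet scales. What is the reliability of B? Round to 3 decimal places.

0.840

Var(A+B) = 2 + 2·0.58 = 3.160.
True-score variance = ρ_A + ρ_B + 2·0.58, so 0.8386 = (0.65 + ρ_B + 1.16) / 3.160.
ρ_B = 0.8386·3.160 − 0.65 − 1.16 = 0.840.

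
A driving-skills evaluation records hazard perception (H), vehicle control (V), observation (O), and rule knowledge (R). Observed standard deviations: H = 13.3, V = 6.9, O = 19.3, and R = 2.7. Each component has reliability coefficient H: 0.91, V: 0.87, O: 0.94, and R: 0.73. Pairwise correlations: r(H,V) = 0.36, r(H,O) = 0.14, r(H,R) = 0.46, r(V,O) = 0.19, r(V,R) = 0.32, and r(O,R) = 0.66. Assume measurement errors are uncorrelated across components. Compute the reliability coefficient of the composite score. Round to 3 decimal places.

0.949

Var(H+V+O+R) = 13.3² + 6.9² + 19.3² + 2.7² + 2·[13.3·6.9·0.36 + 13.3·19.3·0.14 + 13.3·2.7·0.46 + 6.9·19.3·0.19 + 6.9·2.7·0.32 + 19.3·2.7·0.66] = 604.28 + 302.298 = 906.578.
Because errors are independent across components, Cov(Tᵢ,Tⱼ) = Cov(Xᵢ,Xⱼ); the off-diagonal part of the true-score variance is the same as above.
True-score variance = [13.3²·0.91 + 6.9²·0.87 + 19.3²·0.94 + 2.7²·0.73] + 302.298 = 557.853 + 302.298 = 860.151.
Reliability = 860.151 / 906.578 = 0.949.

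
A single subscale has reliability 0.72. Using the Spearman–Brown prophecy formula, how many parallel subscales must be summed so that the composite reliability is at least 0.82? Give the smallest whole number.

k ≥ ρ*(1−ρ₁)/(ρ₁(1−ρ*)) = 0.82·0.28 / (0.72·0.18) = 1.772.
Smallest integer k = 2.

2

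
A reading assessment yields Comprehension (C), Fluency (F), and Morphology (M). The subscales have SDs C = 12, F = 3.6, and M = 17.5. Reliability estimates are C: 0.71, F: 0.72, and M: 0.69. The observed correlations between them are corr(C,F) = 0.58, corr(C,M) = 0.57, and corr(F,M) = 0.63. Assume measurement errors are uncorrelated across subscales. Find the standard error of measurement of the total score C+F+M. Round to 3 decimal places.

11.846

Var(total) = 463.21 + 368.892 = 832.102.
True-score variance = 322.884 + 368.892 = 691.776, so reliability = 0.8314.
Error variance = 832.102 − 691.776 = 140.326; SEM = √140.326 = 11.846.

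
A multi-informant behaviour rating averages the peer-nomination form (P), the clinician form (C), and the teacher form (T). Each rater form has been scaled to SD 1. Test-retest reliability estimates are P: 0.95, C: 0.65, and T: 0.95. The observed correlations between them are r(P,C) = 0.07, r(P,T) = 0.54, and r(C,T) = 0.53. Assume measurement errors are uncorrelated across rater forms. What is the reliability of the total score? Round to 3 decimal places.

Var(P+C+T) = 3 + 2·[0.07 + 0.54 + 0.53] = 3 + 2.28 = 5.28.
Under uncorrelated errors the observed covariances equal the true-score covariances, so only the own-variance terms attenuate.
True-score variance = [0.95 + 0.65 + 0.95] + 2.28 = 2.55 + 2.28 = 4.83.
Reliability = 4.83 / 5.28 = 0.915.

0.915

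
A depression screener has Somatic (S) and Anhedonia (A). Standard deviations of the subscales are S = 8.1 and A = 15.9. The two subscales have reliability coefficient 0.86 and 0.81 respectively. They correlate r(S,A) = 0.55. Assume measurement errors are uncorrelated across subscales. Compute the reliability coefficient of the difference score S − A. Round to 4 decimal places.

Var(S−A) = 8.1² + 15.9² − 2·8.1·15.9·0.55 = 318.42 − 141.669 = 176.751.
With uncorrelated errors the cross-covariances are all true-score covariance, so they carry over unchanged; only the diagonal terms shrink to ρᵢσᵢ².
True-score variance = [8.1²·0.86 + 15.9²·0.81] − 141.669 = 261.201 − 141.669 = 119.532.
Reliability = 119.532 / 176.751 = 0.6763.

0.6763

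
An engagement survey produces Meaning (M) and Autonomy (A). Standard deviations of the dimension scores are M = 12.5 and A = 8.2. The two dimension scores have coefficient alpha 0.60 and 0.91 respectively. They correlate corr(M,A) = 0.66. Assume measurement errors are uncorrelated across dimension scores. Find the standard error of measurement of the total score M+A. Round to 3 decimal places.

8.280

Var(total) = 223.49 + 135.3 = 358.79.
True-score variance = 154.938 + 135.3 = 290.238, so reliability = 0.8089.
Error variance = 358.79 − 290.238 = 68.5516; SEM = √68.5516 = 8.280.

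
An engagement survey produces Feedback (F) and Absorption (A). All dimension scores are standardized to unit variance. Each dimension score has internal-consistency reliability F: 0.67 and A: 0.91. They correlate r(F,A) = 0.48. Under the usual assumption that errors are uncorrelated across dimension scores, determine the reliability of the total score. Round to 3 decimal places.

Var(F+A) = 2 + 2·[0.48] = 2 + 0.96 = 2.96.
Because errors are independent across components, Cov(Tᵢ,Tⱼ) = Cov(Xᵢ,Xⱼ); the off-diagonal part of the true-score variance is the same as above.
True-score variance = [0.67 + 0.91] + 0.96 = 1.58 + 0.96 = 2.54.
Reliability = 2.54 / 2.96 = 0.858.

0.858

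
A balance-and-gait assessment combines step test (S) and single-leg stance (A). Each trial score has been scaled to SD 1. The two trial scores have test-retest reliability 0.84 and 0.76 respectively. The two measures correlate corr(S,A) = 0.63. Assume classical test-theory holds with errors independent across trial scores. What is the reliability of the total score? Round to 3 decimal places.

Var(S+A) = 2 + 2·[0.63] = 2 + 1.26 = 3.26.
Under uncorrelated errors the observed covariances equal the true-score covariances, so only the own-variance terms attenuate.
True-score variance = [0.84 + 0.76] + 1.26 = 1.6 + 1.26 = 2.86.
Reliability = 2.86 / 3.26 = 0.877.

0.877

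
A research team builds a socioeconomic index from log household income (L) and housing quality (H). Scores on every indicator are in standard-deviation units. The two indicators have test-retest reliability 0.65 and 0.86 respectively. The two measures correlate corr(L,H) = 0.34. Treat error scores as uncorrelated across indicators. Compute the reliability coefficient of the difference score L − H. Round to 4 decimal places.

Var(L−H) = 1 + 1 − 2·0.34 = 2 − 0.68 = 1.32.
Under uncorrelated errors the observed covariances equal the true-score covariances, so only the own-variance terms attenuate.
True-score variance = [0.65 + 0.86] − 0.68 = 1.51 − 0.68 = 0.83.
Reliability = 0.83 / 1.32 = 0.6288.

0.6288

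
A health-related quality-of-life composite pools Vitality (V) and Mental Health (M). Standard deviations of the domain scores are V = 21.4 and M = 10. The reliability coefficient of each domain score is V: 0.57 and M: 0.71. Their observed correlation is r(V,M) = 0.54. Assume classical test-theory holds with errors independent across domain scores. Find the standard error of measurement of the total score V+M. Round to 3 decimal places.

Var(total) = 557.96 + 231.12 = 789.08.
True-score variance = 332.037 + 231.12 = 563.157, so reliability = 0.7137.
Error variance = 789.08 − 563.157 = 225.923; SEM = √225.923 = 15.031.

15.031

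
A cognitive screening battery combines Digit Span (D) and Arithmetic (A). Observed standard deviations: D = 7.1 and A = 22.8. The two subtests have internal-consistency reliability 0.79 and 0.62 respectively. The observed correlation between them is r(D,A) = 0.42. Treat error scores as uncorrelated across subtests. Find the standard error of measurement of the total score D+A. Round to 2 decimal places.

Var(total) = 570.25 + 135.979 = 706.229.
True-score variance = 362.125 + 135.979 = 498.104, so reliability = 0.7053.
Error variance = 706.229 − 498.104 = 208.125; SEM = √208.125 = 14.43.

14.43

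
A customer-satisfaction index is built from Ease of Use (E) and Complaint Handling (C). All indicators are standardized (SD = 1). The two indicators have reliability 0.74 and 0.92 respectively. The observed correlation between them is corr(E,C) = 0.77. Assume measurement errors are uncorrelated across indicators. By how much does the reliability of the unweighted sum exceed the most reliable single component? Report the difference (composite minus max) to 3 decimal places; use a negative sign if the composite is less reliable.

Var(sum) = 2 + 1.54 = 3.54; true-score variance = 1.66 + 1.54 = 3.2; composite reliability = 0.9040.
Max component reliability = 0.9200.
Difference = 0.9040 − 0.9200 = -0.016.

-0.016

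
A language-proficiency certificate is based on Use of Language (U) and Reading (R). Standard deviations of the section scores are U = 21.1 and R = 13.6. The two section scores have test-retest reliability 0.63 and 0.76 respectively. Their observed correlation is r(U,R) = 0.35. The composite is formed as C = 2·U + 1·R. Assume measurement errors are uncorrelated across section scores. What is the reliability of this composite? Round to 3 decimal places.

0.703

Var(C) = 2²·21.1² + 13.6² + 2·[2·21.1·13.6·0.35] = 1965.8 + 401.744 = 2367.54.
Because errors are independent across components, Cov(Tᵢ,Tⱼ) = Cov(Xᵢ,Xⱼ); the off-diagonal part of the true-score variance is the same as above.
True-score variance = [2²·21.1²·0.63 + 13.6²·0.76] + 401.744 = 1262.5 + 401.744 = 1664.24.
Reliability = 1664.24 / 2367.54 = 0.703.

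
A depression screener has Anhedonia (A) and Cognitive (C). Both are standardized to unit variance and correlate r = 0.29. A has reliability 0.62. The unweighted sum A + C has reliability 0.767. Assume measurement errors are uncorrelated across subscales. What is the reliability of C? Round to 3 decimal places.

0.779

Var(A+C) = 2 + 2·0.29 = 2.580.
True-score variance = ρ_A + ρ_C + 2·0.29, so 0.767 = (0.62 + ρ_C + 0.58) / 2.580.
ρ_C = 0.767·2.580 − 0.62 − 0.58 = 0.779.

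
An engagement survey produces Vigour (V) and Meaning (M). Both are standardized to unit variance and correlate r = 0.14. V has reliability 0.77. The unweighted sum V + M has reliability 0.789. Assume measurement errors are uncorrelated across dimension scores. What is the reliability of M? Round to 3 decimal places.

0.749

Var(V+M) = 2 + 2·0.14 = 2.280.
True-score variance = ρ_V + ρ_M + 2·0.14, so 0.789 = (0.77 + ρ_M + 0.28) / 2.280.
ρ_M = 0.789·2.280 − 0.77 − 0.28 = 0.749.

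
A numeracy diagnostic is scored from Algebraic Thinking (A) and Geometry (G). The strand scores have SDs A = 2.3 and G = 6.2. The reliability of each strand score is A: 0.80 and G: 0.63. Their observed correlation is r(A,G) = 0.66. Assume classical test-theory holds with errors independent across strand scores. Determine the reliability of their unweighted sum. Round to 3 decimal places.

0.756

Var(A+G) = 2.3² + 6.2² + 2·[2.3·6.2·0.66] = 43.73 + 18.8232 = 62.5532.
Because errors are independent across components, Cov(Tᵢ,Tⱼ) = Cov(Xᵢ,Xⱼ); the off-diagonal part of the true-score variance is the same as above.
True-score variance = [2.3²·0.80 + 6.2²·0.63] + 18.8232 = 28.4492 + 18.8232 = 47.2724.
Reliability = 47.2724 / 62.5532 = 0.756.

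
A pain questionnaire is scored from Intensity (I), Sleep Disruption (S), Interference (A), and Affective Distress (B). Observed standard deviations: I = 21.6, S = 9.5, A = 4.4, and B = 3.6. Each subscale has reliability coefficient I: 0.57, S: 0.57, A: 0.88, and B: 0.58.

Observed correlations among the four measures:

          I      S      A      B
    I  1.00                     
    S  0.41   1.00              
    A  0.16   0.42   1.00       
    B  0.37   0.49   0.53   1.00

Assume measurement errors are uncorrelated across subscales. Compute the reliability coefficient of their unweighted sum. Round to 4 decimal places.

Var(I+S+A+B) = 21.6² + 9.5² + 4.4² + 3.6² + 2·[21.6·9.5·0.41 + 21.6·4.4·0.16 + 21.6·3.6·0.37 + 9.5·4.4·0.42 + 9.5·3.6·0.49 + 4.4·3.6·0.53] = 589.13 + 341.638 = 930.768.
Because errors are independent across components, Cov(Tᵢ,Tⱼ) = Cov(Xᵢ,Xⱼ); the off-diagonal part of the true-score variance is the same as above.
True-score variance = [21.6²·0.57 + 9.5²·0.57 + 4.4²·0.88 + 3.6²·0.58] + 341.638 = 341.935 + 341.638 = 683.573.
Reliability = 683.573 / 930.768 = 0.7344.

0.7344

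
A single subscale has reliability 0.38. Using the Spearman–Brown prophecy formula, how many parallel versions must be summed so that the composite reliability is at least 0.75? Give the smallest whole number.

k ≥ ρ*(1−ρ₁)/(ρ₁(1−ρ*)) = 0.75·0.62 / (0.38·0.25) = 4.895.
Smallest integer k = 5.

5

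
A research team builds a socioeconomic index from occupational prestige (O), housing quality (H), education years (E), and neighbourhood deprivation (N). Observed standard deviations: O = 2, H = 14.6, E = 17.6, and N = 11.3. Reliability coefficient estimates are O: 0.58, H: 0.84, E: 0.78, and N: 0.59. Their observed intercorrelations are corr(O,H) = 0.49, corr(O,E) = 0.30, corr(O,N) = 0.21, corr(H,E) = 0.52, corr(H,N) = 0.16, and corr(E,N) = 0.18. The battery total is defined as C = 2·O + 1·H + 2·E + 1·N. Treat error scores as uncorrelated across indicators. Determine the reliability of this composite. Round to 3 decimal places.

0.853

Var(C) = 2²·2² + 14.6² + 2²·17.6² + 11.3² + 2·[2·2·14.6·0.49 + 4·2·17.6·0.30 + 2·2·11.3·0.21 + 2·14.6·17.6·0.52 + 14.6·11.3·0.16 + 2·17.6·11.3·0.18] = 1595.89 + 891.16 = 2487.05.
With uncorrelated errors the cross-covariances are all true-score covariance, so they carry over unchanged; only the diagonal terms shrink to ρᵢσᵢ².
True-score variance = [2²·2²·0.58 + 14.6²·0.84 + 2²·17.6²·0.78 + 11.3²·0.59] + 891.16 = 1230.12 + 891.16 = 2121.28.
Reliability = 2121.28 / 2487.05 = 0.853.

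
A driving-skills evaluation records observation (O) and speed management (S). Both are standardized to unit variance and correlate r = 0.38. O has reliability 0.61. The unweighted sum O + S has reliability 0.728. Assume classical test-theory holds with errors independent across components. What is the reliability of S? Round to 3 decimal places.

0.639

Var(O+S) = 2 + 2·0.38 = 2.760.
True-score variance = ρ_O + ρ_S + 2·0.38, so 0.728 = (0.61 + ρ_S + 0.76) / 2.760.
ρ_S = 0.728·2.760 − 0.61 − 0.76 = 0.639.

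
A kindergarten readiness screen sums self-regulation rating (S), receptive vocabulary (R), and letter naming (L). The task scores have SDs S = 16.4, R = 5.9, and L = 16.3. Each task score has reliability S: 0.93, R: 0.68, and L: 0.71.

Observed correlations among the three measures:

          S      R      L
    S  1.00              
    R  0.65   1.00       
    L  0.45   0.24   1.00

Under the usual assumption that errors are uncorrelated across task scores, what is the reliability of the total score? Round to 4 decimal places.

Var(S+R+L) = 16.4² + 5.9² + 16.3² + 2·[16.4·5.9·0.65 + 16.4·16.3·0.45 + 5.9·16.3·0.24] = 569.46 + 412.538 = 981.998.
Under uncorrelated errors the observed covariances equal the true-score covariances, so only the own-variance terms attenuate.
True-score variance = [16.4²·0.93 + 5.9²·0.68 + 16.3²·0.71] + 412.538 = 462.443 + 412.538 = 874.981.
Reliability = 874.981 / 981.998 = 0.8910.

0.8910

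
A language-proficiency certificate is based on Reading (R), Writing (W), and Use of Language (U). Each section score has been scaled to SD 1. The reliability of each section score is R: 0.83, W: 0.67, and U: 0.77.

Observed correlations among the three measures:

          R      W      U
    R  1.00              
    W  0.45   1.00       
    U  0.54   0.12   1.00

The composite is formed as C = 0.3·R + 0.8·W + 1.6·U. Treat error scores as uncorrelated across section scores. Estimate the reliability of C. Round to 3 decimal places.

Var(C) = 0.3² + 0.8² + 1.6² + 2·[0.24·0.45 + 0.48·0.54 + 1.28·0.12] = 3.29 + 1.0416 = 4.3316.
With uncorrelated errors the cross-covariances are all true-score covariance, so they carry over unchanged; only the diagonal terms shrink to ρᵢσᵢ².
True-score variance = [0.3²·0.83 + 0.8²·0.67 + 1.6²·0.77] + 1.0416 = 2.4747 + 1.0416 = 3.5163.
Reliability = 3.5163 / 4.3316 = 0.812.

0.812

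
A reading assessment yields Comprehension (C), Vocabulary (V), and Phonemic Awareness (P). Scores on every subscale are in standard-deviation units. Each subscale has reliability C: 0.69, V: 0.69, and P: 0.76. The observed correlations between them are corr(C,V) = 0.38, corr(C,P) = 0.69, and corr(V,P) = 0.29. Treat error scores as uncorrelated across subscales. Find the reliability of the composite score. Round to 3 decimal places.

Var(C+V+P) = 3 + 2·[0.38 + 0.69 + 0.29] = 3 + 2.72 = 5.72.
Under uncorrelated errors the observed covariances equal the true-score covariances, so only the own-variance terms attenuate.
True-score variance = [0.69 + 0.69 + 0.76] + 2.72 = 2.14 + 2.72 = 4.86.
Reliability = 4.86 / 5.72 = 0.850.

0.850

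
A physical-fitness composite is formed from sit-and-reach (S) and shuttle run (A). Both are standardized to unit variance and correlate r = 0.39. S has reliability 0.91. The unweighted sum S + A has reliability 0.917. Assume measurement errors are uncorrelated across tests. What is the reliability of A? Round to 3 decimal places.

Var(S+A) = 2 + 2·0.39 = 2.780.
True-score variance = ρ_S + ρ_A + 2·0.39, so 0.917 = (0.91 + ρ_A + 0.78) / 2.780.
ρ_A = 0.917·2.780 − 0.91 − 0.78 = 0.859.

0.859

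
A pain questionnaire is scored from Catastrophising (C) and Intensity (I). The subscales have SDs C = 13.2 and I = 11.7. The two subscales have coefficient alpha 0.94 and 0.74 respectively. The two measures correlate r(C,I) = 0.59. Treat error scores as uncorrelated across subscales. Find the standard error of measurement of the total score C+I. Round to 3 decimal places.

6.786

Var(total) = 311.13 + 182.239 = 493.369.
True-score variance = 265.084 + 182.239 = 447.323, so reliability = 0.9067.
Error variance = 493.369 − 447.323 = 46.0458; SEM = √46.0458 = 6.786.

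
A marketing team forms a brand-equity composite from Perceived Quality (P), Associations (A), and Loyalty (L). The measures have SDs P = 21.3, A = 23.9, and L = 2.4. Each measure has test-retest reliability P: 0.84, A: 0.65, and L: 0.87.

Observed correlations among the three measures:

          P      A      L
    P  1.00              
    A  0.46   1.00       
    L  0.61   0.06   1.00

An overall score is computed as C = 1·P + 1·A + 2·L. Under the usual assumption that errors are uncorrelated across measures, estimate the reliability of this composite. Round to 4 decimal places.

0.8335

Var(C) = 21.3² + 23.9² + 2²·2.4² + 2·[21.3·23.9·0.46 + 2·21.3·2.4·0.61 + 2·23.9·2.4·0.06] = 1047.94 + 606.844 = 1654.78.
With uncorrelated errors the cross-covariances are all true-score covariance, so they carry over unchanged; only the diagonal terms shrink to ρᵢσᵢ².
True-score variance = [21.3²·0.84 + 23.9²·0.65 + 2²·2.4²·0.87] + 606.844 = 772.431 + 606.844 = 1379.27.
Reliability = 1379.27 / 1654.78 = 0.8335.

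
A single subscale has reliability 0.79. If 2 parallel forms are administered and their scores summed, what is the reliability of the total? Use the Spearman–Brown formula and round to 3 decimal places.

ρ_k = kρ / (1 + (k−1)ρ) = 2·0.79 / (1 + 1·0.79) = 1.580 / 1.790 = 0.883.

0.883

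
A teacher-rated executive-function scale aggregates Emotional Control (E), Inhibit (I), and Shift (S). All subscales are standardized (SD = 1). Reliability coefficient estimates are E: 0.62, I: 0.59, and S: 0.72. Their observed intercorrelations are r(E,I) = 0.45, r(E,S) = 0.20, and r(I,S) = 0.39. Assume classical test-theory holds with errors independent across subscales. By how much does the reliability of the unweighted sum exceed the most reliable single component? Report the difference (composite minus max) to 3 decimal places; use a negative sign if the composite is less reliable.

0.069

Var(sum) = 3 + 2.08 = 5.08; true-score variance = 1.93 + 2.08 = 4.01; composite reliability = 0.7894.
Max component reliability = 0.7200.
Difference = 0.7894 − 0.7200 = 0.069.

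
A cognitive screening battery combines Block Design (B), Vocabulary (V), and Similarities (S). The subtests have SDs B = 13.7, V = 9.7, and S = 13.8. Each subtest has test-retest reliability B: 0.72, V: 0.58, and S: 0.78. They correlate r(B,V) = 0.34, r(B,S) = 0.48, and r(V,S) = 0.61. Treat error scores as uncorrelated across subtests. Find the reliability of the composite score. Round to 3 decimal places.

Var(B+V+S) = 13.7² + 9.7² + 13.8² + 2·[13.7·9.7·0.34 + 13.7·13.8·0.48 + 9.7·13.8·0.61] = 472.22 + 435.172 = 907.392.
Because errors are independent across components, Cov(Tᵢ,Tⱼ) = Cov(Xᵢ,Xⱼ); the off-diagonal part of the true-score variance is the same as above.
True-score variance = [13.7²·0.72 + 9.7²·0.58 + 13.8²·0.78] + 435.172 = 338.252 + 435.172 = 773.424.
Reliability = 773.424 / 907.392 = 0.852.

0.852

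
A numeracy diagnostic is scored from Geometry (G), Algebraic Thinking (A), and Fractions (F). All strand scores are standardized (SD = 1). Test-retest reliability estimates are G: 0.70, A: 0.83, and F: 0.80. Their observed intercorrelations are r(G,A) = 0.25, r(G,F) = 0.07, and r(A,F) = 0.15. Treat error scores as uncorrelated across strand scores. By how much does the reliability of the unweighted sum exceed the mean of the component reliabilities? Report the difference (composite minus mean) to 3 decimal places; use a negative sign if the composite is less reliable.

0.053

Var(sum) = 3 + 0.94 = 3.94; true-score variance = 2.33 + 0.94 = 3.27; composite reliability = 0.8299.
Mean component reliability = 0.7767.
Difference = 0.8299 − 0.7767 = 0.053.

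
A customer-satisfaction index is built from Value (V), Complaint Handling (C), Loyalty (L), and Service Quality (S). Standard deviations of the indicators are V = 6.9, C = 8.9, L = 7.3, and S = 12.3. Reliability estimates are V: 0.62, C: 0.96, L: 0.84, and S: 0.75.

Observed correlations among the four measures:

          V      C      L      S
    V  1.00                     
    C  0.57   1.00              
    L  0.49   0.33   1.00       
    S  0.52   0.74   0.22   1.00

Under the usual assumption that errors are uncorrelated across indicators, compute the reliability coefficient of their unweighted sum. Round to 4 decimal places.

Var(V+C+L+S) = 6.9² + 8.9² + 7.3² + 12.3² + 2·[6.9·8.9·0.57 + 6.9·7.3·0.49 + 6.9·12.3·0.52 + 8.9·7.3·0.33 + 8.9·12.3·0.74 + 7.3·12.3·0.22] = 331.4 + 452.038 = 783.438.
Under uncorrelated errors the observed covariances equal the true-score covariances, so only the own-variance terms attenuate.
True-score variance = [6.9²·0.62 + 8.9²·0.96 + 7.3²·0.84 + 12.3²·0.75] + 452.038 = 263.791 + 452.038 = 715.829.
Reliability = 715.829 / 783.438 = 0.9137.

0.9137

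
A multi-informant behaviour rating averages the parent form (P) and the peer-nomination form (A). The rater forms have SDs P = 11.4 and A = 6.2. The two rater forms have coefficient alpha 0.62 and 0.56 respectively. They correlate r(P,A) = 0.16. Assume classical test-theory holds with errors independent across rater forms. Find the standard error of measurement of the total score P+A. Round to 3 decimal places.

8.142

Var(total) = 168.4 + 22.6176 = 191.018.
True-score variance = 102.102 + 22.6176 = 124.719, so reliability = 0.6529.
Error variance = 191.018 − 124.719 = 66.2984; SEM = √66.2984 = 8.142.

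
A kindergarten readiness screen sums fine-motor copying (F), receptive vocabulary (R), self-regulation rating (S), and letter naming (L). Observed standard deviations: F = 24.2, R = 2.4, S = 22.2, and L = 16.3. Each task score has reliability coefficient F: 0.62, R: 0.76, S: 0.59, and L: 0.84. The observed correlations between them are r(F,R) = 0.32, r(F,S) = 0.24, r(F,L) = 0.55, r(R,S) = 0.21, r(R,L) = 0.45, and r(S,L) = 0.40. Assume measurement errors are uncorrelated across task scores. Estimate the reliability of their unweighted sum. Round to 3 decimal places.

0.807

Var(F+R+S+L) = 24.2² + 2.4² + 22.2² + 16.3² + 2·[24.2·2.4·0.32 + 24.2·22.2·0.24 + 24.2·16.3·0.55 + 2.4·22.2·0.21 + 2.4·16.3·0.45 + 22.2·16.3·0.40] = 1349.93 + 1076.03 = 2425.96.
With uncorrelated errors the cross-covariances are all true-score covariance, so they carry over unchanged; only the diagonal terms shrink to ρᵢσᵢ².
True-score variance = [24.2²·0.62 + 2.4²·0.76 + 22.2²·0.59 + 16.3²·0.84] + 1076.03 = 881.43 + 1076.03 = 1957.46.
Reliability = 1957.46 / 2425.96 = 0.807.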